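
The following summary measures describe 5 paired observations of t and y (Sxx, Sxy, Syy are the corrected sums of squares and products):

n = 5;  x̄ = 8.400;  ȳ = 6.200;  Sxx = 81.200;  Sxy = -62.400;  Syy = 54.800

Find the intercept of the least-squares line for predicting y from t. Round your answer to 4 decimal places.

b = Sxy/Sxx = -62.4/81.2 = -0.768473
a = ȳ − b·x̄ = 6.2 − (-0.768473)·8.4 = 12.655172

12.6552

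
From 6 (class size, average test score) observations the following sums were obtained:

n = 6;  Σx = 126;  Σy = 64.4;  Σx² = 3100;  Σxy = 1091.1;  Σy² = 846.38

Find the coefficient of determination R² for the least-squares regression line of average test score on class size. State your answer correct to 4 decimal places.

Sxx = Σx² − (Σx)²/n = 3100 − 2646 = 454
Sxy = Σxy − (Σx)(Σy)/n = 1091.1 − 1352.4 = -261.3
Syy = Σy² − (Σy)²/n = 846.38 − 691.226667 = 155.153333
R² = Sxy²/(Sxx·Syy) = (-261.3)²/(454·155.153333) = 0.969308

0.9693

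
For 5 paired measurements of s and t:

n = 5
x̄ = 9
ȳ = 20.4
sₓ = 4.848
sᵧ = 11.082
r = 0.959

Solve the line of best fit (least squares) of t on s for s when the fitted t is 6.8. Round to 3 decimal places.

b = r · sᵧ/sₓ = 0.959 · 11.082/4.848 = 2.192170
a = ȳ − b·x̄ = 20.4 − 2.192170·9 = 0.670474
Set a + b·x = 6.8: x = (6.8 − 0.670474) / 2.192170 = 2.796100

2.796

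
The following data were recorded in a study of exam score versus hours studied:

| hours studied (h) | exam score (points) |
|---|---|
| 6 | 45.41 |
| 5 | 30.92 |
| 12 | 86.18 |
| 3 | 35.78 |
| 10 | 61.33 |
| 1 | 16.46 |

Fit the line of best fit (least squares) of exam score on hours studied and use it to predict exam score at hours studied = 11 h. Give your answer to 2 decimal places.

73.61

n = 6, Σx = 37, Σy = 276.08, Σxy = 2198.32, Σx² = 315
Sxx = Σx² − (Σx)²/n = 315 − 228.166667 = 86.833333
Sxy = Σxy − (Σx)(Σy)/n = 2198.32 − 1702.493333 = 495.826667
b = Sxy/Sxx = 495.826667/86.833333 = 5.710096
a = ȳ − b·x̄ = 46.013333 − 5.710096·6.166667 = 10.801075
ŷ(11) = a + b·11 = 10.801075 + 5.710096·11 = 73.612131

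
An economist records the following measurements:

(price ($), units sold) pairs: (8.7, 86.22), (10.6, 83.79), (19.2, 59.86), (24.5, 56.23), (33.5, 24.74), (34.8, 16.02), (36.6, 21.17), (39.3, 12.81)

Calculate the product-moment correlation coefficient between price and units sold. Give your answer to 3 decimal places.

n = 8, Σx = 207.2, Σy = 360.84, Σxy = 6829.776, Σx² = 6374.28, Σy² = 22680.658
Sxx = Σx² − (Σx)²/n = 6374.28 − 5366.48 = 1007.8
Sxy = Σxy − (Σx)(Σy)/n = 6829.776 − 9345.756 = -2515.98
Syy = Σy² − (Σy)²/n = 22680.658 − 16275.6882 = 6404.9698
r = Sxy/√(Sxx·Syy) = -2515.98/√(6454928.56444) = -2515.98/2540.655145 = -0.990288

-0.990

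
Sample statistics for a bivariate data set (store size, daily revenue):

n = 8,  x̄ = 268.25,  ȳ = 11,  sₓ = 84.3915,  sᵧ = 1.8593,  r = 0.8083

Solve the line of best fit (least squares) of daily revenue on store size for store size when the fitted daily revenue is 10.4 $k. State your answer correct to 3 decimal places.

b = r · sᵧ/sₓ = 0.8083 · 1.8593/84.3915 = 0.017808
a = ȳ − b·x̄ = 11 − 0.017808·268.25 = 6.222914
Set a + b·x = 10.4: x = (10.4 − 6.222914) / 0.017808 = 234.557913

234.558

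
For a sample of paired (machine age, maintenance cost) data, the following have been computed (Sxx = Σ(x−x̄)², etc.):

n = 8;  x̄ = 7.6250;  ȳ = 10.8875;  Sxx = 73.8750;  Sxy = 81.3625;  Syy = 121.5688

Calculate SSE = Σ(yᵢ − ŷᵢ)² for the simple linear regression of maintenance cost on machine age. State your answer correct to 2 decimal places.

b = Sxy/Sxx = 81.3625/73.875 = 1.101354
SSE = Syy − b·Sxy = 121.5688 − 1.101354·81.3625 = 31.959915

31.96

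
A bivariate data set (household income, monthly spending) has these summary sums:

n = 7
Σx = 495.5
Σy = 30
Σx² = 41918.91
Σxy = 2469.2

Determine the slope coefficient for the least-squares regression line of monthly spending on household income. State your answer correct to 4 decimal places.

0.0505

Sxx = Σx² − (Σx)²/n = 41918.91 − 35074.321429 = 6844.588571
Sxy = Σxy − (Σx)(Σy)/n = 2469.2 − 2123.571429 = 345.628571
b = Sxy/Sxx = 345.628571/6844.588571 = 0.050497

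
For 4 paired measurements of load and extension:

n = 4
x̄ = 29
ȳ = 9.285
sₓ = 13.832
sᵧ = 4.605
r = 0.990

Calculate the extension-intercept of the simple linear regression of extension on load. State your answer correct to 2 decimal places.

-0.27

b = r · sᵧ/sₓ = 0.99 · 4.605/13.832 = 0.329594
a = ȳ − b·x̄ = 9.285 − 0.329594·29 = -0.273238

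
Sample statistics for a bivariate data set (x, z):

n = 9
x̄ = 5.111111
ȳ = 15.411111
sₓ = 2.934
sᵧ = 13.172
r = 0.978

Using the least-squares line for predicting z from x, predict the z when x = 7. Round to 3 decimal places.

23.705

b = r · sᵧ/sₓ = 0.978 · 13.172/2.934 = 4.390667
a = ȳ − b·x̄ = 15.411111 − 4.390667·5.111111 = -7.030074
ŷ(7) = a + b·7 = -7.030074 + 4.390667·7 = 23.704593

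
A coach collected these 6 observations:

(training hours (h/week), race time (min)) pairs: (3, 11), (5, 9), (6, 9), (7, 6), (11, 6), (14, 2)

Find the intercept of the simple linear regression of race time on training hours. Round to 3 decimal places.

n = 6, Σx = 46, Σy = 43, Σxy = 268, Σx² = 436
Sxx = Σx² − (Σx)²/n = 436 − 352.666667 = 83.333333
Sxy = Σxy − (Σx)(Σy)/n = 268 − 329.666667 = -61.666667
b = Sxy/Sxx = -61.666667/83.333333 = -0.74
a = ȳ − b·x̄ = 7.166667 − (-0.74)·7.666667 = 12.84

12.840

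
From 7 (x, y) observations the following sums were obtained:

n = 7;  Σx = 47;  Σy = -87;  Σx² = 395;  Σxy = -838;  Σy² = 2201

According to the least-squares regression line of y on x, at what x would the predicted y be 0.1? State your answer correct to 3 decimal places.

Sxx = Σx² − (Σx)²/n = 395 − 315.571429 = 79.428571
Sxy = Σxy − (Σx)(Σy)/n = -838 − (-584.142857) = -253.857143
b = Sxy/Sxx = -253.857143/79.428571 = -3.196043
a = ȳ − b·x̄ = -12.428571 − (-3.196043)·6.714286 = 9.030576
Set a + b·x = 0.1: x = (0.1 − 9.030576) / (-3.196043) = 2.794260

2.794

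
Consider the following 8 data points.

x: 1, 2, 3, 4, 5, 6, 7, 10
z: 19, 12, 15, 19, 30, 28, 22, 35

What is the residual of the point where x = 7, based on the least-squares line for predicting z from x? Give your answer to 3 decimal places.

n = 8, Σx = 38, Σy = 180, Σxy = 986, Σx² = 240
Sxx = Σx² − (Σx)²/n = 240 − 180.5 = 59.5
Sxy = Σxy − (Σx)(Σy)/n = 986 − 855 = 131
b = Sxy/Sxx = 131/59.5 = 2.201681
a = ȳ − b·x̄ = 22.5 − 2.201681·4.75 = 12.042017
ŷ(7) = 12.042017 + 2.201681·7 = 27.453782
residual = y − ŷ = 22 − 27.453782 = -5.453782

-5.454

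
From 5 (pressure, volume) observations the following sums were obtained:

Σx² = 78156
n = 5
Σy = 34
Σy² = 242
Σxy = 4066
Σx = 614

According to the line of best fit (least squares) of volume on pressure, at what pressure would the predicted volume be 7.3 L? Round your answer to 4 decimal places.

110.1773

Sxx = Σx² − (Σx)²/n = 78156 − 75399.2 = 2756.8
Sxy = Σxy − (Σx)(Σy)/n = 4066 − 4175.2 = -109.2
b = Sxy/Sxx = -109.2/2756.8 = -0.039611
a = ȳ − b·x̄ = 6.8 − (-0.039611)·122.8 = 11.664248
Set a + b·x = 7.3: x = (7.3 − 11.664248) / (-0.039611) = 110.177289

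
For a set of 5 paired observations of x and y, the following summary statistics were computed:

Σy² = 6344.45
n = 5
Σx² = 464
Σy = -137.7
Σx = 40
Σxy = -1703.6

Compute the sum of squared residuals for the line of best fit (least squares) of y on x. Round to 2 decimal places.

Sxx = Σx² − (Σx)²/n = 464 − 320 = 144
Sxy = Σxy − (Σx)(Σy)/n = -1703.6 − (-1101.6) = -602
Syy = Σy² − (Σy)²/n = 6344.45 − 3792.258 = 2552.192
b = Sxy/Sxx = -602/144 = -4.180556
SSE = Syy − b·Sxy = 2552.192 − (-4.180556)·(-602) = 35.497556

35.50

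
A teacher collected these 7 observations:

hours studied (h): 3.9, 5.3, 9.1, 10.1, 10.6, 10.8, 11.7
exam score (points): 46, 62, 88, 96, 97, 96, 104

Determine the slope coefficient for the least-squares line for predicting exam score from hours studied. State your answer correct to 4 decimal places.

n = 7, Σx = 61.5, Σy = 589, Σxy = 5560.2, Σx² = 594.01
Sxx = Σx² − (Σx)²/n = 594.01 − 540.321429 = 53.688571
Sxy = Σxy − (Σx)(Σy)/n = 5560.2 − 5174.785714 = 385.414286
b = Sxy/Sxx = 385.414286/53.688571 = 7.178703

7.1787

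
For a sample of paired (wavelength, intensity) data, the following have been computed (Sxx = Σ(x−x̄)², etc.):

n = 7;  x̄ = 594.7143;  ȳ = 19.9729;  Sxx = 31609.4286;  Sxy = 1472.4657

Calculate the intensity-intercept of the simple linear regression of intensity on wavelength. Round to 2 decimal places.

b = Sxy/Sxx = 1472.4657/31609.4286 = 0.046583
a = ȳ − b·x̄ = 19.9729 − 0.046583·594.7143 = -7.730746

-7.73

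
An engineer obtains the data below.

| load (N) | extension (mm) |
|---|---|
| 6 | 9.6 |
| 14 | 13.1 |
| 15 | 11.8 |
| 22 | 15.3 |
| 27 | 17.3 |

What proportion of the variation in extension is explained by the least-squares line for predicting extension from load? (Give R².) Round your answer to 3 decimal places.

0.959

n = 5, Σx = 84, Σy = 67.1, Σxy = 1221.7, Σx² = 1670, Σy² = 936.39
Sxx = Σx² − (Σx)²/n = 1670 − 1411.2 = 258.8
Sxy = Σxy − (Σx)(Σy)/n = 1221.7 − 1127.28 = 94.42
Syy = Σy² − (Σy)²/n = 936.39 − 900.482 = 35.908
R² = Sxy²/(Sxx·Syy) = (94.42)²/(258.8·35.908) = 0.959340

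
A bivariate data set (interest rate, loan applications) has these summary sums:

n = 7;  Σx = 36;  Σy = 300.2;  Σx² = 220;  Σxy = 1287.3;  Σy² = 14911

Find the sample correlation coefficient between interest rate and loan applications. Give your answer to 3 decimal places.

-0.963

Sxx = Σx² − (Σx)²/n = 220 − 185.142857 = 34.857143
Sxy = Σxy − (Σx)(Σy)/n = 1287.3 − 1543.885714 = -256.585714
Syy = Σy² − (Σy)²/n = 14911 − 12874.291429 = 2036.708571
r = Sxy/√(Sxx·Syy) = -256.585714/√(70993.841633) = -256.585714/266.446696 = -0.962991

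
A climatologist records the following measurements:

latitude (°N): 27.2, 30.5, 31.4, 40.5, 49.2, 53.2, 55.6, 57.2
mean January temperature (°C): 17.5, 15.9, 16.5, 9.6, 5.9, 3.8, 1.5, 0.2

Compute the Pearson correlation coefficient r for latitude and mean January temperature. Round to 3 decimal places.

n = 8, Σx = 344.8, Σy = 70.9, Σxy = 2455.13, Σx² = 15910.38, Σy² = 975.01
Sxx = Σx² − (Σx)²/n = 15910.38 − 14860.88 = 1049.5
Sxy = Σxy − (Σx)(Σy)/n = 2455.13 − 3055.79 = -600.66
Syy = Σy² − (Σy)²/n = 975.01 − 628.35125 = 346.65875
r = Sxy/√(Sxx·Syy) = -600.66/√(363818.358125) = -600.66/603.173572 = -0.995833

-0.996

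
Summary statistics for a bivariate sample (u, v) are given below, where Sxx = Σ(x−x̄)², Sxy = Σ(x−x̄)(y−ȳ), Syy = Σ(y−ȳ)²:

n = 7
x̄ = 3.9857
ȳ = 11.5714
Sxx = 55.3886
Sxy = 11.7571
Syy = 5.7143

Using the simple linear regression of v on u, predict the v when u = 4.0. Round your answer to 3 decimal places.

b = Sxy/Sxx = 11.7571/55.3886 = 0.212266
a = ȳ − b·x̄ = 11.5714 − 0.212266·3.9857 = 10.725373
ŷ(4.0) = a + b·4.0 = 10.725373 + 0.212266·4 = 11.574435

11.574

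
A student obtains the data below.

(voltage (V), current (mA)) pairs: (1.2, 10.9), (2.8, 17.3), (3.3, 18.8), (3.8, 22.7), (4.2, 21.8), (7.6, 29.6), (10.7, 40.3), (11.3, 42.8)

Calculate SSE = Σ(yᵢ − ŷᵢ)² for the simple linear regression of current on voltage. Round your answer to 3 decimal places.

n = 8, Σx = 44.9, Σy = 204.2, Σxy = 1441.19, Σx² = 352.19, Σy² = 6094.16
Sxx = Σx² − (Σx)²/n = 352.19 − 252.00125 = 100.18875
Sxy = Σxy − (Σx)(Σy)/n = 1441.19 − 1146.0725 = 295.1175
Syy = Σy² − (Σy)²/n = 6094.16 − 5212.205 = 881.955
b = Sxy/Sxx = 295.1175/100.18875 = 2.945615
SSE = Syy − b·Sxy = 881.955 − 2.945615·295.1175 = 12.652421

12.652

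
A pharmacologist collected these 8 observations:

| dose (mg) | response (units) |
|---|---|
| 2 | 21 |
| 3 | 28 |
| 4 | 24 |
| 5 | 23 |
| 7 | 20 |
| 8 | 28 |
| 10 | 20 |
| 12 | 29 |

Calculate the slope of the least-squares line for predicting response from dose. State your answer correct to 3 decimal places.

n = 8, Σx = 51, Σy = 193, Σxy = 1249, Σx² = 411
Sxx = Σx² − (Σx)²/n = 411 − 325.125 = 85.875
Sxy = Σxy − (Σx)(Σy)/n = 1249 − 1230.375 = 18.625
b = Sxy/Sxx = 18.625/85.875 = 0.216885

0.217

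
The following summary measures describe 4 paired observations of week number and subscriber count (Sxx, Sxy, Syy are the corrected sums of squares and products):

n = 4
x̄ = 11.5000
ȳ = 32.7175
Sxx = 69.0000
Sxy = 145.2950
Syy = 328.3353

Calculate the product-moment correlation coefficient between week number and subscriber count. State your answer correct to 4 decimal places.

r = Sxy/√(Sxx·Syy) = 145.295/√(22655.1357) = 145.295/150.516231 = 0.965311

0.9653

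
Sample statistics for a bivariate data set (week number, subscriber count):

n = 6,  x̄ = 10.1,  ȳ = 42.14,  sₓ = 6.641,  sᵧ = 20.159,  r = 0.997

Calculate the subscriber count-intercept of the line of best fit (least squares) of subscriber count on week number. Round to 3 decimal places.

11.573

b = r · sᵧ/sₓ = 0.997 · 20.159/6.641 = 3.026430
a = ȳ − b·x̄ = 42.14 − 3.026430·10.1 = 11.573055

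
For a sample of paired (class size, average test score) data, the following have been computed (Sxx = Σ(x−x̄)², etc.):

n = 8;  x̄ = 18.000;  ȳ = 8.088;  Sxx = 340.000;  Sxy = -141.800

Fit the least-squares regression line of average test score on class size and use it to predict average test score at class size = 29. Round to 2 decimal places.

3.50

b = Sxy/Sxx = -141.8/340 = -0.417059
a = ȳ − b·x̄ = 8.088 − (-0.417059)·18 = 15.595059
ŷ(29) = a + b·29 = 15.595059 + (-0.417059)·29 = 3.500353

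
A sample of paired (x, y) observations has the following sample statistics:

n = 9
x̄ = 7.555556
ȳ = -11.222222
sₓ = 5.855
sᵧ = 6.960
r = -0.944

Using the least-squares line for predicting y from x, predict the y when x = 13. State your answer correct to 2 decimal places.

b = r · sᵧ/sₓ = -0.944 · 6.96/5.855 = -1.122159
a = ȳ − b·x̄ = -11.222222 − (-1.122159)·7.555556 = -2.743688
ŷ(13) = a + b·13 = -2.743688 + (-1.122159)·13 = -17.331753

-17.33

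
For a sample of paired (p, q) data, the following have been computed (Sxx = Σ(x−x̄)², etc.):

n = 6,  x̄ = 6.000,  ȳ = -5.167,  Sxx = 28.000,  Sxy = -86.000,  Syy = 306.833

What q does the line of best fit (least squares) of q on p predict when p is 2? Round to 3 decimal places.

7.119

b = Sxy/Sxx = -86/28 = -3.071429
a = ȳ − b·x̄ = -5.167 − (-3.071429)·6 = 13.261571
ŷ(2) = a + b·2 = 13.261571 + (-3.071429)·2 = 7.118714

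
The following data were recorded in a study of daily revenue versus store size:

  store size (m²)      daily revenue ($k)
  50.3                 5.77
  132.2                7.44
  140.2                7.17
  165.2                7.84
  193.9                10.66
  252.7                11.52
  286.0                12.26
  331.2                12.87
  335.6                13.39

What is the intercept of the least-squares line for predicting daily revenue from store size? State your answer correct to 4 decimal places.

3.9562

n = 9, Σx = 1887.3, Σy = 88.92, Σxy = 20814.867, Σx² = 472525.31
Sxx = Σx² − (Σx)²/n = 472525.31 − 395766.81 = 76758.5
Sxy = Σxy − (Σx)(Σy)/n = 20814.867 − 18646.524 = 2168.343
b = Sxy/Sxx = 2168.343/76758.5 = 0.028249
a = ȳ − b·x̄ = 9.88 − 0.028249·209.7 = 3.956206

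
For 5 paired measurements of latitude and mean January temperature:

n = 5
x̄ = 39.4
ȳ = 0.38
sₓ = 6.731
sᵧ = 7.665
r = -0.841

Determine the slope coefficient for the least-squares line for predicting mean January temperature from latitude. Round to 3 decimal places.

b = r · sᵧ/sₓ = -0.841 · 7.665/6.731 = -0.957698

-0.958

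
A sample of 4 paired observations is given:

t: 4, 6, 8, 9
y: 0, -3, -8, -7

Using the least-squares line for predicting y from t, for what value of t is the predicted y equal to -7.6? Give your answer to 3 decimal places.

n = 4, Σx = 27, Σy = -18, Σxy = -145, Σx² = 197
Sxx = Σx² − (Σx)²/n = 197 − 182.25 = 14.75
Sxy = Σxy − (Σx)(Σy)/n = -145 − (-121.5) = -23.5
b = Sxy/Sxx = -23.5/14.75 = -1.593220
a = ȳ − b·x̄ = -4.5 − (-1.593220)·6.75 = 6.254237
Set a + b·x = -7.6: x = (-7.6 − 6.254237) / (-1.593220) = 8.695745

8.696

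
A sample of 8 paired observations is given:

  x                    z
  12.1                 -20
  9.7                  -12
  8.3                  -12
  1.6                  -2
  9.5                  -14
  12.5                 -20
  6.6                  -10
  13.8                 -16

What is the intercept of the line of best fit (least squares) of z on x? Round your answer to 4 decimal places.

n = 8, Σx = 74.1, Σy = -106, Σxy = -1131, Σx² = 792.45
Sxx = Σx² − (Σx)²/n = 792.45 − 686.35125 = 106.09875
Sxy = Σxy − (Σx)(Σy)/n = -1131 − (-981.825) = -149.175
b = Sxy/Sxx = -149.175/106.09875 = -1.406001
a = ȳ − b·x̄ = -13.25 − (-1.406001)·9.2625 = -0.226911

-0.2269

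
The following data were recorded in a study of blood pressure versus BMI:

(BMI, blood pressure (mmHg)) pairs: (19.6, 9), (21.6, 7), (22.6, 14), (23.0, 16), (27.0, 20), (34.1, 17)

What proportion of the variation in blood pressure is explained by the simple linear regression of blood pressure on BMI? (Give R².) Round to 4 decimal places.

n = 6, Σx = 147.9, Σy = 83, Σxy = 2131.7, Σx² = 3782.29, Σy² = 1271
Sxx = Σx² − (Σx)²/n = 3782.29 − 3645.735 = 136.555
Sxy = Σxy − (Σx)(Σy)/n = 2131.7 − 2045.95 = 85.75
Syy = Σy² − (Σy)²/n = 1271 − 1148.166667 = 122.833333
R² = Sxy²/(Sxx·Syy) = (85.75)²/(136.555·122.833333) = 0.438374

0.4384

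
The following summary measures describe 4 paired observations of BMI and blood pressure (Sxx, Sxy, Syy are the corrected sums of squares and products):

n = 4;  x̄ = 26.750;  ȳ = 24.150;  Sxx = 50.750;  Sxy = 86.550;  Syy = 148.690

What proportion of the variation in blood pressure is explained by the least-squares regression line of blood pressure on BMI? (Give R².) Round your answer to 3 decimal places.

R² = Sxy²/(Sxx·Syy) = (86.55)²/(50.75·148.69) = 0.992696

0.993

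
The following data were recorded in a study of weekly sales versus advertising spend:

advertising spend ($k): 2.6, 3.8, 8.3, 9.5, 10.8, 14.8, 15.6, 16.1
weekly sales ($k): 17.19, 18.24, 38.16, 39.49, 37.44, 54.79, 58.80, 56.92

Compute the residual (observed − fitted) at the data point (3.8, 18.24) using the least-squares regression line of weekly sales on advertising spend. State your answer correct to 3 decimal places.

-2.068

n = 8, Σx = 81.5, Σy = 321.03, Σxy = 3854.825, Σx² = 1018.59
Sxx = Σx² − (Σx)²/n = 1018.59 − 830.28125 = 188.30875
Sxy = Σxy − (Σx)(Σy)/n = 3854.825 − 3270.493125 = 584.331875
b = Sxy/Sxx = 584.331875/188.30875 = 3.103052
a = ȳ − b·x̄ = 40.12875 − 3.103052·10.1875 = 8.516406
ŷ(3.8) = 8.516406 + 3.103052·3.8 = 20.308004
residual = y − ŷ = 18.24 − 20.308004 = -2.068004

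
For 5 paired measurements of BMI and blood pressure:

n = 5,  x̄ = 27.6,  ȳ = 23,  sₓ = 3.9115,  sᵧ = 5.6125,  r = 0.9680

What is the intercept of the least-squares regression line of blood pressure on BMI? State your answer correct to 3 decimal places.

b = r · sᵧ/sₓ = 0.968 · 5.6125/3.9115 = 1.388956
a = ȳ − b·x̄ = 23 − 1.388956·27.6 = -15.335176

-15.335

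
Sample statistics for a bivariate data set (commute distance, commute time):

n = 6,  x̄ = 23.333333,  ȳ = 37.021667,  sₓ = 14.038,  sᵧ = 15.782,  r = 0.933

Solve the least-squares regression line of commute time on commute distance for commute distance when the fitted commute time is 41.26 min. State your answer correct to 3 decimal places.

b = r · sᵧ/sₓ = 0.933 · 15.782/14.038 = 1.048911
a = ȳ − b·x̄ = 37.021667 − 1.048911·23.333333 = 12.547088
Set a + b·x = 41.26: x = (41.26 − 12.547088) / 1.048911 = 27.374033

27.374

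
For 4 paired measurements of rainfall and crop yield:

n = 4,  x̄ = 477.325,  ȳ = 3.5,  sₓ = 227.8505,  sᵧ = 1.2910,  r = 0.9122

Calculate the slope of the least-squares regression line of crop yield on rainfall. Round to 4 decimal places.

0.0052

b = r · sᵧ/sₓ = 0.9122 · 1.291/227.8505 = 0.005169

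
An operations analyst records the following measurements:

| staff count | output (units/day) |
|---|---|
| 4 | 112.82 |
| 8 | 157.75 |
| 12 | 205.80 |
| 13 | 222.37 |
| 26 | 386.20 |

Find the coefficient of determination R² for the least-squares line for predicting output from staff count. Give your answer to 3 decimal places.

n = 5, Σx = 63, Σy = 1084.94, Σxy = 17114.89, Σx² = 1069, Σy² = 278565.9118
Sxx = Σx² − (Σx)²/n = 1069 − 793.8 = 275.2
Sxy = Σxy − (Σx)(Σy)/n = 17114.89 − 13670.244 = 3444.646
Syy = Σy² − (Σy)²/n = 278565.9118 − 235418.96072 = 43146.95108
R² = Sxy²/(Sxx·Syy) = (3444.646)²/(275.2·43146.95108) = 0.999288

0.999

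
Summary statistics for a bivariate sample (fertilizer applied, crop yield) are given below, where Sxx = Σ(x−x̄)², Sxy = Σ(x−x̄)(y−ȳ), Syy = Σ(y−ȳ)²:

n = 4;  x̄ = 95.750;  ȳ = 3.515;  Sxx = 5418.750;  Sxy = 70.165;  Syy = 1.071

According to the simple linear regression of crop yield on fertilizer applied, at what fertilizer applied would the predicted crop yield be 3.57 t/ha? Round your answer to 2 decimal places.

100.00

b = Sxy/Sxx = 70.165/5418.75 = 0.012949
a = ȳ − b·x̄ = 3.515 − 0.012949·95.75 = 2.275176
Set a + b·x = 3.57: x = (3.57 − 2.275176) / 0.012949 = 99.997577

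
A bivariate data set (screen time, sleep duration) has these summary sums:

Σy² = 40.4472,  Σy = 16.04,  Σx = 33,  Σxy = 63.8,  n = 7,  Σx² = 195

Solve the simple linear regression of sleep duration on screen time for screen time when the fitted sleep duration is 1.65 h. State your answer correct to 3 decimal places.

6.854

Sxx = Σx² − (Σx)²/n = 195 − 155.571429 = 39.428571
Sxy = Σxy − (Σx)(Σy)/n = 63.8 − 75.617143 = -11.817143
b = Sxy/Sxx = -11.817143/39.428571 = -0.299710
a = ȳ − b·x̄ = 2.291429 − (-0.299710)·4.714286 = 3.704348
Set a + b·x = 1.65: x = (1.65 − 3.704348) / (-0.299710) = 6.854449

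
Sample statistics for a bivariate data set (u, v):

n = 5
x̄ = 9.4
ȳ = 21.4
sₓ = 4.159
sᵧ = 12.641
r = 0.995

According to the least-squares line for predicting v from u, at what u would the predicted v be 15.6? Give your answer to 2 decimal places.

b = r · sᵧ/sₓ = 0.995 · 12.641/4.159 = 3.024235
a = ȳ − b·x̄ = 21.4 − 3.024235·9.4 = -7.027813
Set a + b·x = 15.6: x = (15.6 − (-7.027813)) / 3.024235 = 7.482160

7.48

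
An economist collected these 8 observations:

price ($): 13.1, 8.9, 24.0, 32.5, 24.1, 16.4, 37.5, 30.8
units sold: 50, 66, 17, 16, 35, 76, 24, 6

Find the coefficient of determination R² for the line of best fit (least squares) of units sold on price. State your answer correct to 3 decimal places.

0.660

n = 8, Σx = 187.3, Σy = 290, Σxy = 5345.1, Σx² = 5087.73, Σy² = 15014
Sxx = Σx² − (Σx)²/n = 5087.73 − 4385.16125 = 702.56875
Sxy = Σxy − (Σx)(Σy)/n = 5345.1 − 6789.625 = -1444.525
Syy = Σy² − (Σy)²/n = 15014 − 10512.5 = 4501.5
R² = Sxy²/(Sxx·Syy) = (-1444.525)²/(702.56875·4501.5) = 0.659787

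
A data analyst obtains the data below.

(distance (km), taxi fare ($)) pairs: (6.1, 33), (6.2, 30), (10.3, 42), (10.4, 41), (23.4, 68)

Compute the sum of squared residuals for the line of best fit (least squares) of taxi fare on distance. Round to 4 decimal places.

n = 5, Σx = 56.4, Σy = 214, Σxy = 2837.5, Σx² = 837.46, Σy² = 10058
Sxx = Σx² − (Σx)²/n = 837.46 − 636.192 = 201.268
Sxy = Σxy − (Σx)(Σy)/n = 2837.5 − 2413.92 = 423.58
Syy = Σy² − (Σy)²/n = 10058 − 9159.2 = 898.8
b = Sxy/Sxx = 423.58/201.268 = 2.104557
SSE = Syy − b·Sxy = 898.8 − 2.104557·423.58 = 7.351700

7.3517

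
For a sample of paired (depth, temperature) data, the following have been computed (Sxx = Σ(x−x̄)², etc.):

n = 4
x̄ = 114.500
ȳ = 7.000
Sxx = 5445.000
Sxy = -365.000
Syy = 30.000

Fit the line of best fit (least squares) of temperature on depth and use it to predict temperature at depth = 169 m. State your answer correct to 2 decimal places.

b = Sxy/Sxx = -365/5445 = -0.067034
a = ȳ − b·x̄ = 7 − (-0.067034)·114.5 = 14.675390
ŷ(169) = a + b·169 = 14.675390 + (-0.067034)·169 = 3.346648

3.35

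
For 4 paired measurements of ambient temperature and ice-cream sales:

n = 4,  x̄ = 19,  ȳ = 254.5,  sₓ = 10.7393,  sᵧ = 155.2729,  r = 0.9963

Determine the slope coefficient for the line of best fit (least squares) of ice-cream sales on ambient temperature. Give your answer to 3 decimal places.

b = r · sᵧ/sₓ = 0.9963 · 155.2729/10.7393 = 14.404886

14.405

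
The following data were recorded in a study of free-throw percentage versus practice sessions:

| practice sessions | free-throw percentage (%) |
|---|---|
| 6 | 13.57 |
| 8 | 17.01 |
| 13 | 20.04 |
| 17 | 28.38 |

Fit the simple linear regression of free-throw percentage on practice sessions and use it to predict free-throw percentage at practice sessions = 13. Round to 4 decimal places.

n = 4, Σx = 44, Σy = 79, Σxy = 960.48, Σx² = 558
Sxx = Σx² − (Σx)²/n = 558 − 484 = 74
Sxy = Σxy − (Σx)(Σy)/n = 960.48 − 869 = 91.48
b = Sxy/Sxx = 91.48/74 = 1.236216
a = ȳ − b·x̄ = 19.75 − 1.236216·11 = 6.151622
ŷ(13) = a + b·13 = 6.151622 + 1.236216·13 = 22.222432

22.2224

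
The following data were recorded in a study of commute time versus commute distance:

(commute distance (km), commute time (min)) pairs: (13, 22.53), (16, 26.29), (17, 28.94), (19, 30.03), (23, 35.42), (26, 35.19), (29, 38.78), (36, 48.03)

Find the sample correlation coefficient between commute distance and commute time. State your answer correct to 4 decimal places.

0.9882

n = 8, Σx = 179, Σy = 265.21, Σxy = 6359.38, Σx² = 4417, Σy² = 9241.7713
Sxx = Σx² − (Σx)²/n = 4417 − 4005.125 = 411.875
Sxy = Σxy − (Σx)(Σy)/n = 6359.38 − 5934.07375 = 425.30625
Syy = Σy² − (Σy)²/n = 9241.7713 − 8792.043013 = 449.728288
r = Sxy/√(Sxx·Syy) = 425.30625/√(185231.838414) = 425.30625/430.385686 = 0.988198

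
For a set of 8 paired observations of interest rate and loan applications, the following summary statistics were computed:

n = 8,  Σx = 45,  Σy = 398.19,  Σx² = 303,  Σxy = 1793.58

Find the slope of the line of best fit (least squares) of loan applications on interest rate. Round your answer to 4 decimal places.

-8.9471

Sxx = Σx² − (Σx)²/n = 303 − 253.125 = 49.875
Sxy = Σxy − (Σx)(Σy)/n = 1793.58 − 2239.81875 = -446.23875
b = Sxy/Sxx = -446.23875/49.875 = -8.947143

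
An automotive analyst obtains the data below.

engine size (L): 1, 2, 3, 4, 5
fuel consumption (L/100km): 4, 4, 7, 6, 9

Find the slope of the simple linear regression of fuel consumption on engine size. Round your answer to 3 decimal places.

n = 5, Σx = 15, Σy = 30, Σxy = 102, Σx² = 55
Sxx = Σx² − (Σx)²/n = 55 − 45 = 10
Sxy = Σxy − (Σx)(Σy)/n = 102 − 90 = 12
b = Sxy/Sxx = 12/10 = 1.2

1.200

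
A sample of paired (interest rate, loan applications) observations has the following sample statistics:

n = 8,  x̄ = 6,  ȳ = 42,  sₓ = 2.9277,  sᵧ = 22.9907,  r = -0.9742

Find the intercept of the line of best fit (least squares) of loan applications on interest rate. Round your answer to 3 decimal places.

b = r · sᵧ/sₓ = -0.9742 · 22.9907/2.9277 = -7.650217
a = ȳ − b·x̄ = 42 − (-7.650217)·6 = 87.901301

87.901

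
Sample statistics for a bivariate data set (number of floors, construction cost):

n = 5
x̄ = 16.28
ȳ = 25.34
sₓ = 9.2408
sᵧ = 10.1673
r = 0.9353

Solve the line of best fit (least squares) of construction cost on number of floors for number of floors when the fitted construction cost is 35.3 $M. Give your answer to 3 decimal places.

b = r · sᵧ/sₓ = 0.9353 · 10.1673/9.2408 = 1.029075
a = ȳ − b·x̄ = 25.34 − 1.029075·16.28 = 8.586660
Set a + b·x = 35.3: x = (35.3 − 8.586660) / 1.029075 = 25.958595

25.959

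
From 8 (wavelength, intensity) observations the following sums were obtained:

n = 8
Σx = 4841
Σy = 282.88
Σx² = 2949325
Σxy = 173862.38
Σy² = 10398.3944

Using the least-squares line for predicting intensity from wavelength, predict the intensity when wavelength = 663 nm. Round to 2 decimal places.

Sxx = Σx² − (Σx)²/n = 2949325 − 2929410.125 = 19914.875
Sxy = Σxy − (Σx)(Σy)/n = 173862.38 − 171177.76 = 2684.62
b = Sxy/Sxx = 2684.62/19914.875 = 0.134805
a = ȳ − b·x̄ = 35.36 − 0.134805·605.125 = -46.213732
ŷ(663) = a + b·663 = -46.213732 + 0.134805·663 = 43.161826

43.16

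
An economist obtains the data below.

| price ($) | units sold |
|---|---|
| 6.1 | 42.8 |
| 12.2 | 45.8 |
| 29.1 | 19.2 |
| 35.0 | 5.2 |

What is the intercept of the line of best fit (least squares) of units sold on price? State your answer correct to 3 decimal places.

n = 4, Σx = 82.4, Σy = 113, Σxy = 1560.56, Σx² = 2257.86
Sxx = Σx² − (Σx)²/n = 2257.86 − 1697.44 = 560.42
Sxy = Σxy − (Σx)(Σy)/n = 1560.56 − 2327.8 = -767.24
b = Sxy/Sxx = -767.24/560.42 = -1.369045
a = ȳ − b·x̄ = 28.25 − (-1.369045)·20.6 = 56.452320

56.452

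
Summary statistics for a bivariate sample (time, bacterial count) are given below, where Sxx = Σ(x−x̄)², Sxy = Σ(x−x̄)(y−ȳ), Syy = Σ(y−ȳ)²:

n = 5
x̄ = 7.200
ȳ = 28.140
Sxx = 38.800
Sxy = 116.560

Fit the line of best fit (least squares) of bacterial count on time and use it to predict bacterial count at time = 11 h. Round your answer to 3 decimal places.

39.556

b = Sxy/Sxx = 116.56/38.8 = 3.004124
a = ȳ − b·x̄ = 28.14 − 3.004124·7.2 = 6.510309
ŷ(11) = a + b·11 = 6.510309 + 3.004124·11 = 39.555670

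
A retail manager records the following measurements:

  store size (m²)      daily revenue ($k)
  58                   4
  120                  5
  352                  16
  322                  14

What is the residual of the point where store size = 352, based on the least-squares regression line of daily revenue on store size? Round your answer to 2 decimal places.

0.45

n = 4, Σx = 852, Σy = 39, Σxy = 10972, Σx² = 245352
Sxx = Σx² − (Σx)²/n = 245352 − 181476 = 63876
Sxy = Σxy − (Σx)(Σy)/n = 10972 − 8307 = 2665
b = Sxy/Sxx = 2665/63876 = 0.041721
a = ȳ − b·x̄ = 9.75 − 0.041721·213 = 0.863329
ŷ(352) = 0.863329 + 0.041721·352 = 15.549283
residual = y − ŷ = 16 − 15.549283 = 0.450717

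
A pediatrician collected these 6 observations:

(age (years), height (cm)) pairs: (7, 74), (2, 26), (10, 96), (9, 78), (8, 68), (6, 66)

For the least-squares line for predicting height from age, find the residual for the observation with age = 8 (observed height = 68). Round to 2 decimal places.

-7.90

n = 6, Σx = 42, Σy = 408, Σxy = 3172, Σx² = 334
Sxx = Σx² − (Σx)²/n = 334 − 294 = 40
Sxy = Σxy − (Σx)(Σy)/n = 3172 − 2856 = 316
b = Sxy/Sxx = 316/40 = 7.9
a = ȳ − b·x̄ = 68 − 7.9·7 = 12.7
ŷ(8) = 12.7 + 7.9·8 = 75.9
residual = y − ŷ = 68 − 75.9 = -7.9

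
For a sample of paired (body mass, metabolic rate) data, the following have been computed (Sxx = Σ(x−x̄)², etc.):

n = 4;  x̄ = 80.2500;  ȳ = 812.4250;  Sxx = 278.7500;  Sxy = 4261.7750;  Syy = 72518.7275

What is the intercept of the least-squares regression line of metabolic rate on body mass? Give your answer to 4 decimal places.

b = Sxy/Sxx = 4261.775/278.75 = 15.288879
a = ȳ − b·x̄ = 812.425 − 15.288879·80.25 = -414.507534

-414.5075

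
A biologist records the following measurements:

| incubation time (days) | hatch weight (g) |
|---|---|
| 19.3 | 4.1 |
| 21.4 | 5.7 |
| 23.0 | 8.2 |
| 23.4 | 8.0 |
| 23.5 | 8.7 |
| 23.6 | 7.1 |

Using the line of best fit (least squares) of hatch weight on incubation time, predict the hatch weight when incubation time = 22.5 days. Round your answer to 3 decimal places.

7.094

n = 6, Σx = 134.2, Σy = 41.8, Σxy = 948.92, Σx² = 3016.22
Sxx = Σx² − (Σx)²/n = 3016.22 − 3001.606667 = 14.613333
Sxy = Σxy − (Σx)(Σy)/n = 948.92 − 934.926667 = 13.993333
b = Sxy/Sxx = 13.993333/14.613333 = 0.957573
a = ȳ − b·x̄ = 6.966667 − 0.957573·22.366667 = -14.451049
ŷ(22.5) = a + b·22.5 = -14.451049 + 0.957573·22.5 = 7.094343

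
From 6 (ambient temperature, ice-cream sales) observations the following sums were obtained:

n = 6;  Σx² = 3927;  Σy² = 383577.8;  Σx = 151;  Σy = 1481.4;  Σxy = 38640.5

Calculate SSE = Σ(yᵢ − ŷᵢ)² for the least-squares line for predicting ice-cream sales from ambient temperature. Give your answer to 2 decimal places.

Sxx = Σx² − (Σx)²/n = 3927 − 3800.166667 = 126.833333
Sxy = Σxy − (Σx)(Σy)/n = 38640.5 − 37281.9 = 1358.6
Syy = Σy² − (Σy)²/n = 383577.8 − 365757.66 = 17820.14
b = Sxy/Sxx = 1358.6/126.833333 = 10.711695
SSE = Syy − b·Sxy = 17820.14 − 10.711695·1358.6 = 3267.230986

3267.23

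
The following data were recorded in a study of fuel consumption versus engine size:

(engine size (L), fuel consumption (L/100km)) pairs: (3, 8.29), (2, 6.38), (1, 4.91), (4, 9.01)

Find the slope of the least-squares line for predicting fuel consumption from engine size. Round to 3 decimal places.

n = 4, Σx = 10, Σy = 28.59, Σxy = 78.58, Σx² = 30
Sxx = Σx² − (Σx)²/n = 30 − 25 = 5
Sxy = Σxy − (Σx)(Σy)/n = 78.58 − 71.475 = 7.105
b = Sxy/Sxx = 7.105/5 = 1.421

1.421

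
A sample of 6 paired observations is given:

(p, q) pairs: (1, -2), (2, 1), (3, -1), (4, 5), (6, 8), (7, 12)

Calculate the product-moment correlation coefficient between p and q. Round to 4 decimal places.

0.9562

n = 6, Σx = 23, Σy = 23, Σxy = 149, Σx² = 115, Σy² = 239
Sxx = Σx² − (Σx)²/n = 115 − 88.166667 = 26.833333
Sxy = Σxy − (Σx)(Σy)/n = 149 − 88.166667 = 60.833333
Syy = Σy² − (Σy)²/n = 239 − 88.166667 = 150.833333
r = Sxy/√(Sxx·Syy) = 60.833333/√(4047.361111) = 60.833333/63.618874 = 0.956215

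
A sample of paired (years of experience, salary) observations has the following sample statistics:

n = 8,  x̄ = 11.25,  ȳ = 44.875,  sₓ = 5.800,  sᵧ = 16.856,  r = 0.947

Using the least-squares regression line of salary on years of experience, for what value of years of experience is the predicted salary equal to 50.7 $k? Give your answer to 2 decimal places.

b = r · sᵧ/sₓ = 0.947 · 16.856/5.8 = 2.752178
a = ȳ − b·x̄ = 44.875 − 2.752178·11.25 = 13.912998
Set a + b·x = 50.7: x = (50.7 − 13.912998) / 2.752178 = 13.366506

13.37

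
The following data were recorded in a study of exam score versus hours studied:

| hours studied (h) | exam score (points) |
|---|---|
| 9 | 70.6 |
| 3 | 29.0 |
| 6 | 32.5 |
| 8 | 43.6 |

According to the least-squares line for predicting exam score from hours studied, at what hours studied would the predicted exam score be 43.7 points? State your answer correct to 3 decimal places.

6.462

n = 4, Σx = 26, Σy = 175.7, Σxy = 1266.2, Σx² = 190
Sxx = Σx² − (Σx)²/n = 190 − 169 = 21
Sxy = Σxy − (Σx)(Σy)/n = 1266.2 − 1142.05 = 124.15
b = Sxy/Sxx = 124.15/21 = 5.911905
a = ȳ − b·x̄ = 43.925 − 5.911905·6.5 = 5.497619
Set a + b·x = 43.7: x = (43.7 − 5.497619) / 5.911905 = 6.461941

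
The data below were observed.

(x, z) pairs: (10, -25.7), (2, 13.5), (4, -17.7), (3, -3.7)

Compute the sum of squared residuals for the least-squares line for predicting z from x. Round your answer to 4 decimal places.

n = 4, Σx = 19, Σy = -33.6, Σxy = -311.9, Σx² = 129, Σy² = 1169.72
Sxx = Σx² − (Σx)²/n = 129 − 90.25 = 38.75
Sxy = Σxy − (Σx)(Σy)/n = -311.9 − (-159.6) = -152.3
Syy = Σy² − (Σy)²/n = 1169.72 − 282.24 = 887.48
b = Sxy/Sxx = -152.3/38.75 = -3.930323
SSE = Syy − b·Sxy = 887.48 − (-3.930323)·(-152.3) = 288.891871

288.8919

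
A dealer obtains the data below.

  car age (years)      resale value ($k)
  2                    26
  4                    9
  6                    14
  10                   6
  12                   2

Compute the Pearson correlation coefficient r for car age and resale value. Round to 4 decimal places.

n = 5, Σx = 34, Σy = 57, Σxy = 256, Σx² = 300, Σy² = 993
Sxx = Σx² − (Σx)²/n = 300 − 231.2 = 68.8
Sxy = Σxy − (Σx)(Σy)/n = 256 − 387.6 = -131.6
Syy = Σy² − (Σy)²/n = 993 − 649.8 = 343.2
r = Sxy/√(Sxx·Syy) = -131.6/√(23612.16) = -131.6/153.662487 = -0.856422

-0.8564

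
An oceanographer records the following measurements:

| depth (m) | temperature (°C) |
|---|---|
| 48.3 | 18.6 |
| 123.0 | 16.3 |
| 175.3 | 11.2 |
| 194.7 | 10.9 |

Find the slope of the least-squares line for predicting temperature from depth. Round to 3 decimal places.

-0.056

n = 4, Σx = 541.3, Σy = 57, Σxy = 6988.87, Σx² = 86100.07
Sxx = Σx² − (Σx)²/n = 86100.07 − 73251.4225 = 12848.6475
Sxy = Σxy − (Σx)(Σy)/n = 6988.87 − 7713.525 = -724.655
b = Sxy/Sxx = -724.655/12848.6475 = -0.056399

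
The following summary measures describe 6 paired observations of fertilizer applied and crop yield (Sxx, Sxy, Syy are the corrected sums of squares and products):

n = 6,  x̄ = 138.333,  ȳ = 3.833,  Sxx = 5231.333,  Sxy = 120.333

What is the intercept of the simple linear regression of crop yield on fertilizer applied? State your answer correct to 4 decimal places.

0.6510

b = Sxy/Sxx = 120.333/5231.333 = 0.023002
a = ȳ − b·x̄ = 3.833 − 0.023002·138.333 = 0.651015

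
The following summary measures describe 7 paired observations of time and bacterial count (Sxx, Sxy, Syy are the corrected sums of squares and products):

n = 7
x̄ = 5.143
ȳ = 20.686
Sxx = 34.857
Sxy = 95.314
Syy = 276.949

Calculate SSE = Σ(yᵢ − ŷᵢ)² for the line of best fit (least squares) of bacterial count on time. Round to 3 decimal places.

b = Sxy/Sxx = 95.314/34.857 = 2.734429
SSE = Syy − b·Sxy = 276.949 − 2.734429·95.314 = 16.319611

16.320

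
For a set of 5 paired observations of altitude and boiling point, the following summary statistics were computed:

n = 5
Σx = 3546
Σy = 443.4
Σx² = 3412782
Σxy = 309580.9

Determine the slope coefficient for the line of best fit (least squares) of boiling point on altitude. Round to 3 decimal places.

-0.005

Sxx = Σx² − (Σx)²/n = 3412782 − 2514823.2 = 897958.8
Sxy = Σxy − (Σx)(Σy)/n = 309580.9 − 314459.28 = -4878.38
b = Sxy/Sxx = -4878.38/897958.8 = -0.005433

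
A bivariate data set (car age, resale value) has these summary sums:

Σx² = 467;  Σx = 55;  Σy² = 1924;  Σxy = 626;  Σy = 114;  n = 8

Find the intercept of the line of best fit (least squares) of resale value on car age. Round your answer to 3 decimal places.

26.453

Sxx = Σx² − (Σx)²/n = 467 − 378.125 = 88.875
Sxy = Σxy − (Σx)(Σy)/n = 626 − 783.75 = -157.75
b = Sxy/Sxx = -157.75/88.875 = -1.774965
a = ȳ − b·x̄ = 14.25 − (-1.774965)·6.875 = 26.452883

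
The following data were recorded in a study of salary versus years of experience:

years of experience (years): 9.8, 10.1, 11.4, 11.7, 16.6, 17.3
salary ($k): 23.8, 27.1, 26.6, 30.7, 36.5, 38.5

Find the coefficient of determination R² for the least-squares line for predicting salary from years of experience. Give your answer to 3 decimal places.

0.937

n = 6, Σx = 76.9, Σy = 183.2, Σxy = 2441.33, Σx² = 1039.75, Σy² = 5765.4
Sxx = Σx² − (Σx)²/n = 1039.75 − 985.601667 = 54.148333
Sxy = Σxy − (Σx)(Σy)/n = 2441.33 − 2348.013333 = 93.316667
Syy = Σy² − (Σy)²/n = 5765.4 − 5593.706667 = 171.693333
R² = Sxy²/(Sxx·Syy) = (93.316667)²/(54.148333·171.693333) = 0.936656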